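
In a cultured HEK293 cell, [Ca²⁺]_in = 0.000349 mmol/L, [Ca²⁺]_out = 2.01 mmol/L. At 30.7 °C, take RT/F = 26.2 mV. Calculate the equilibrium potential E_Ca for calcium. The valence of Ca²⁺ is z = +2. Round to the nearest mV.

113 mV

E = (26.2/z) · ln([Ca²⁺]_out/[Ca²⁺]_in) with z = +2.
= (26.2/2) · ln(2.01/0.000349) = 13.10 · ln(5759)
= 13.10 · (8.6586) = 113.43 mV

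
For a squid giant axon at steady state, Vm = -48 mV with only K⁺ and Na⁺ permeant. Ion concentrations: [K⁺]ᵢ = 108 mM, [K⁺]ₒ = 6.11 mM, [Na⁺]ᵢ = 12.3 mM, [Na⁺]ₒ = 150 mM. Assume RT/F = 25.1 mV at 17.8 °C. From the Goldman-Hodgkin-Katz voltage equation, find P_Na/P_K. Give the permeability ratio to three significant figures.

0.0664

Let α = P_Na/P_K. GHK: Vm = 25.1·ln[(Kₒ + α·Naₒ)/(Kᵢ + α·Naᵢ)].
e^(Vm/25.1) = e^(-48.0/25.1) = 0.14773
So 0.14773·(Kᵢ + α·Naᵢ) = Kₒ + α·Naₒ → α = (0.14773·108.0 − 6.11) / (150.0 − 0.14773·12.3)
α = (15.96 − 6.11) / (150.0 − 1.817) = 9.845/148.2 = 0.06644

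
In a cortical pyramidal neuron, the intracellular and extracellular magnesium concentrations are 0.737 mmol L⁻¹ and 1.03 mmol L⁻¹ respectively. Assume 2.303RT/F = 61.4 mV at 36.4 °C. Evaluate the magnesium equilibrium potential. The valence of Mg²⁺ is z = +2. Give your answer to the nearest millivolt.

4 mV

E = (61.4/z) · log₁₀([Mg²⁺]_out/[Mg²⁺]_in) with z = +2.
= (61.4/2) · log₁₀(1.03/0.737) = 30.70 · log₁₀(1.398)
= 30.70 · (0.1454) = 4.46 mV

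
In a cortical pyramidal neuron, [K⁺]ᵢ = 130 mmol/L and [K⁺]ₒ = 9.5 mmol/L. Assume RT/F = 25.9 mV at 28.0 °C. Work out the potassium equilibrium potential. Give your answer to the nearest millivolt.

E = (25.9/z) · ln([K⁺]_out/[K⁺]_in) with z = +1.
= (25.9/1) · ln(9.5/130) = 25.90 · ln(0.07308)
= 25.90 · (-2.6162) = -67.76 mV

-68 mV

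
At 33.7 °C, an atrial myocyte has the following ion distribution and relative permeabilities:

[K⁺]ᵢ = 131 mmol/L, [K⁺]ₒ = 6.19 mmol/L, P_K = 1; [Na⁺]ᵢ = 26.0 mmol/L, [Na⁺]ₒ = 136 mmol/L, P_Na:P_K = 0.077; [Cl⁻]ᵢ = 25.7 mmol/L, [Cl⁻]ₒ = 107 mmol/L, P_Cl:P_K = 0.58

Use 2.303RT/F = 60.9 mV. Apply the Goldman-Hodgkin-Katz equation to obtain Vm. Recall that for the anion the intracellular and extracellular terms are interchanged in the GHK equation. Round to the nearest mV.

Vm = 60.9 · log₁₀[(Σ P·[cation]ₒ + Σ P·[anion]ᵢ) / (Σ P·[cation]ᵢ + Σ P·[anion]ₒ)]
Numerator = 1×6.19 + 0.077×136 + 0.58×25.7 = 31.57
Denominator = 1×131 + 0.077×26.0 + 0.58×107 = 195.1
Vm = 60.9 · log₁₀(0.16184) = 60.9 × (-0.7909) = -48.17 mV

-48 mV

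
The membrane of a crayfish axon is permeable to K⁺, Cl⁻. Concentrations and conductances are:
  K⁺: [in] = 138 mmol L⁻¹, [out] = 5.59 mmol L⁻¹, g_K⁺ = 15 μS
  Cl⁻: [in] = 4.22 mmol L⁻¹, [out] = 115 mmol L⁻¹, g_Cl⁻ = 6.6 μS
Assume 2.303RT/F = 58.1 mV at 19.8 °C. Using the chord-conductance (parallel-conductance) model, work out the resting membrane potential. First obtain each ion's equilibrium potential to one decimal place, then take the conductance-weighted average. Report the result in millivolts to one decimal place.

E_K⁺ = (58.1/1)·log₁₀(5.59/138) = -80.9 mV
E_Cl⁻ = (58.1/-1)·log₁₀(115/4.22) = -83.4 mV
Vm = (Σ gᵢEᵢ)/(Σ gᵢ) = (15·-80.9 + 6.6·-83.4) / (15 + 6.6)
= -1763.94 / 21.6 = -81.66 mV

-81.7 mV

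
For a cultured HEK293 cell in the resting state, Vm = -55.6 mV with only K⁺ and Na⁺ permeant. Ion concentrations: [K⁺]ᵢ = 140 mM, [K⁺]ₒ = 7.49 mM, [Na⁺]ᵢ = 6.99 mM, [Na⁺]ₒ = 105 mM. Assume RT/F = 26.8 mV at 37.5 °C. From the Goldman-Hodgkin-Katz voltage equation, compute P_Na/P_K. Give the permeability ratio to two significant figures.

0.097

Let α = P_Na/P_K. GHK: Vm = 26.8·ln[(Kₒ + α·Naₒ)/(Kᵢ + α·Naᵢ)].
e^(Vm/26.8) = e^(-55.6/26.8) = 0.1256
So 0.1256·(Kᵢ + α·Naᵢ) = Kₒ + α·Naₒ → α = (0.1256·140.0 − 7.49) / (105.0 − 0.1256·6.99)
α = (17.58 − 7.49) / (105.0 − 0.878) = 10.09/104.1 = 0.09695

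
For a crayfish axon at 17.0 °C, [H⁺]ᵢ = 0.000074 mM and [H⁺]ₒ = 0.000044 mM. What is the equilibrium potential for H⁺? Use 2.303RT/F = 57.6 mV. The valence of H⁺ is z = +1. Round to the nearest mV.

-13 mV

E = (57.6/z) · log₁₀([H⁺]_out/[H⁺]_in) with z = +1.
= (57.6/1) · log₁₀(0.000044/0.000074) = 57.60 · log₁₀(0.5946)
= 57.60 · (-0.2258) = -13.00 mV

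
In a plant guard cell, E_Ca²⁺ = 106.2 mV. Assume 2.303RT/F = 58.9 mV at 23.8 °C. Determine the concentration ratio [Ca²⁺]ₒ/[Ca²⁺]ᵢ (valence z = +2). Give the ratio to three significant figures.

log₁₀([out]/[in]) = E·z/(58.9) = 106.2 × 2 / 58.9 = 3.6061
[out]/[in] = 10^(3.6061) = 4037

4040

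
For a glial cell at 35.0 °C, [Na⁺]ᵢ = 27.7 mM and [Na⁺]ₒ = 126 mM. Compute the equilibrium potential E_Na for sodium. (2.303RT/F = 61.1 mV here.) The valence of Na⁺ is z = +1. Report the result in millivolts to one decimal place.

40.2 mV

E = (61.1/z) · log₁₀([Na⁺]_out/[Na⁺]_in) with z = +1.
= (61.1/1) · log₁₀(126/27.7) = 61.10 · log₁₀(4.549)
= 61.10 · (0.6579) = 40.20 mV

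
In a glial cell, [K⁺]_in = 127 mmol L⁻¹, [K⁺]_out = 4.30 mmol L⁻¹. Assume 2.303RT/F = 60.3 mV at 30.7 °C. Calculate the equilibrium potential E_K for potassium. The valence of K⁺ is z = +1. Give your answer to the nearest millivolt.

E = (60.3/z) · log₁₀([K⁺]_out/[K⁺]_in) with z = +1.
= (60.3/1) · log₁₀(4.30/127) = 60.30 · log₁₀(0.03386)
= 60.30 · (-1.4703) = -88.66 mV

-89 mV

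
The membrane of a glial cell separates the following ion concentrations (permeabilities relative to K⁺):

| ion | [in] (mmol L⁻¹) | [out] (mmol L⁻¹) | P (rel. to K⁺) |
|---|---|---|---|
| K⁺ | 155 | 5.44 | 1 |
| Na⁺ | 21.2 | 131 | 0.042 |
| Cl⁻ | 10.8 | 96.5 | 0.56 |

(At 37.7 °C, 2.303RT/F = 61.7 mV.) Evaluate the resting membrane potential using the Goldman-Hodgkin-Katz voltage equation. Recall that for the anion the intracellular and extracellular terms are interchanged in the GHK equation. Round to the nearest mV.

Vm = 61.7 · log₁₀[(Σ P·[cation]ₒ + Σ P·[anion]ᵢ) / (Σ P·[cation]ᵢ + Σ P·[anion]ₒ)]
Numerator = 1×5.44 + 0.042×131 + 0.56×10.8 = 16.99
Denominator = 1×155 + 0.042×21.2 + 0.56×96.5 = 209.9
Vm = 61.7 · log₁₀(0.080932) = 61.7 × (-1.0919) = -67.37 mV

-67 mV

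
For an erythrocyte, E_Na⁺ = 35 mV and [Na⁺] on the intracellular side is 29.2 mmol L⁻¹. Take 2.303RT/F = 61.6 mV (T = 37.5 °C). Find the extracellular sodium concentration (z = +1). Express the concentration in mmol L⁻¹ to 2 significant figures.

110 mmol L⁻¹

Nernst: E = (61.6/1) · log₁₀([out]/[in]), so log₁₀([out]/[in]) = 35.0 × 1 / 61.6 = 0.5682.
[out]/[in] = 10^(0.5682) = 3.7.
[out] = 3.7 × 29.2 = 108 mmol L⁻¹.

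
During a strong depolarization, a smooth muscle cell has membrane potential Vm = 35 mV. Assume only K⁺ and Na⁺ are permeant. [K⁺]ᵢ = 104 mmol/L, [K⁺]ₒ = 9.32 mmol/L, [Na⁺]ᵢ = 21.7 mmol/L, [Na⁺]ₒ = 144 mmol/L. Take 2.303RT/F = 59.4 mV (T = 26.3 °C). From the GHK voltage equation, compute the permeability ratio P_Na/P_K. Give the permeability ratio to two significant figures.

Let α = P_Na/P_K. GHK: Vm = 59.4·log₁₀[(Kₒ + α·Naₒ)/(Kᵢ + α·Naᵢ)].
10^(Vm/59.4) = 10^(35.0/59.4) = 3.8835
So 3.8835·(Kᵢ + α·Naᵢ) = Kₒ + α·Naₒ → α = (3.8835·104.0 − 9.32) / (144.0 − 3.8835·21.7)
α = (403.9 − 9.32) / (144.0 − 84.27) = 394.6/59.73 = 6.606

6.6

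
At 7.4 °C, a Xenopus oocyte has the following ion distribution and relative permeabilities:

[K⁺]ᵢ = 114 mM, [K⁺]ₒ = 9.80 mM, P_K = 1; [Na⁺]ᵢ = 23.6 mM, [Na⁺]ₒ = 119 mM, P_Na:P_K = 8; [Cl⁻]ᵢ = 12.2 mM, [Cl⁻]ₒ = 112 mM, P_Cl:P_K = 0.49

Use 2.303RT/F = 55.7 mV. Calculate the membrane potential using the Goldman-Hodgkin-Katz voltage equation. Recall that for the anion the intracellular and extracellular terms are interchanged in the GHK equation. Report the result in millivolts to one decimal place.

24.1 mV

Vm = 55.7 · log₁₀[(Σ P·[cation]ₒ + Σ P·[anion]ᵢ) / (Σ P·[cation]ᵢ + Σ P·[anion]ₒ)]
Numerator = 1×9.80 + 8×119 + 0.49×12.2 = 967.8
Denominator = 1×114 + 8×23.6 + 0.49×112 = 357.7
Vm = 55.7 · log₁₀(2.7057) = 55.7 × (0.4323) = 24.08 mV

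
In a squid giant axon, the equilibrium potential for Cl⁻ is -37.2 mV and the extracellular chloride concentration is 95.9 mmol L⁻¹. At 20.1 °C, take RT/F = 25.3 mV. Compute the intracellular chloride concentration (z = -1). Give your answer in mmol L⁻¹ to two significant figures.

Nernst: E = (25.3/-1) · ln([out]/[in]), so ln([out]/[in]) = -37.2 × -1 / 25.3 = 1.4704.
[out]/[in] = e^(1.4704) = 4.351.
[in] = 95.9 / 4.351 = 22.04 mmol L⁻¹.

22 mmol L⁻¹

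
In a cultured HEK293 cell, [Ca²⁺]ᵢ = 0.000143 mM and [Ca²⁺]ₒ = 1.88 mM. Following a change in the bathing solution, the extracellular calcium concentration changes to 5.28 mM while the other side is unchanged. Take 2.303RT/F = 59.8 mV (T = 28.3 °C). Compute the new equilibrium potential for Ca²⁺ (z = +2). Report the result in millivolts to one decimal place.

After the shift: [Ca²⁺]_out = 5.28, [Ca²⁺]_in = 0.000143 mM.
E_new = (59.8/2)·log₁₀(5.28/0.000143) = 29.90 · (4.5673) = 136.56 mV

136.6 mV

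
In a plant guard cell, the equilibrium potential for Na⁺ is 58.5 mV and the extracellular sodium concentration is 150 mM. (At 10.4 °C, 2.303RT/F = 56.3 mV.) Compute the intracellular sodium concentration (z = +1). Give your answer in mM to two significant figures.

14 mM

Nernst: E = (56.3/1) · log₁₀([out]/[in]), so log₁₀([out]/[in]) = 58.5 × 1 / 56.3 = 1.0391.
[out]/[in] = 10^(1.0391) = 10.94.
[in] = 150 / 10.94 = 13.71 mM.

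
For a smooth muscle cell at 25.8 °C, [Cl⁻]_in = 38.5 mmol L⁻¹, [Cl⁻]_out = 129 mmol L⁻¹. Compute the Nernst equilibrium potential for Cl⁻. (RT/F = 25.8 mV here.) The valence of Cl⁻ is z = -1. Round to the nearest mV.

-31 mV

E = (25.8/z) · ln([Cl⁻]_out/[Cl⁻]_in) with z = -1.
For an anion, dividing by z = -1 reverses the sign.
= (25.8/-1) · ln(129/38.5) = -25.80 · ln(3.351)
= -25.80 · (1.2092) = -31.20 mV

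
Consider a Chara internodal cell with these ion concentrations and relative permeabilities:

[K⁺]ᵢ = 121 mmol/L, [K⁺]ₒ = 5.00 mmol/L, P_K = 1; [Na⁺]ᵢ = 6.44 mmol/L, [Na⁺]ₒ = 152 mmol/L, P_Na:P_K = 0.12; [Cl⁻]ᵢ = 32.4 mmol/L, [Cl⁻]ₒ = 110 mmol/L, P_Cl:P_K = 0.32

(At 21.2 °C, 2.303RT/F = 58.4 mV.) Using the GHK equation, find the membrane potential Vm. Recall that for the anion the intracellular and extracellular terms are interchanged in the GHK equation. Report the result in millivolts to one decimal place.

Vm = 58.4 · log₁₀[(Σ P·[cation]ₒ + Σ P·[anion]ᵢ) / (Σ P·[cation]ᵢ + Σ P·[anion]ₒ)]
Numerator = 1×5.00 + 0.12×152 + 0.32×32.4 = 33.61
Denominator = 1×121 + 0.12×6.44 + 0.32×110 = 157
Vm = 58.4 · log₁₀(0.2141) = 58.4 × (-0.6694) = -39.09 mV

-39.1 mV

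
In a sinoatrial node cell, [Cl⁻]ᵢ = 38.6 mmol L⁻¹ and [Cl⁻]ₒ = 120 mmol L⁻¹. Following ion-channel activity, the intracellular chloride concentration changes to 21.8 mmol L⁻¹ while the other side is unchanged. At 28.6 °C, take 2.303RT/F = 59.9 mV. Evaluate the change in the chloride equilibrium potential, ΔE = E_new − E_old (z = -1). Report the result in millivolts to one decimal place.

E_old = (59.9/-1)·log₁₀(120/38.6) = -29.51 mV
E_new = (59.9/-1)·log₁₀(120/21.8) = -44.37 mV
ΔE = -44.37 − (-29.51) = -14.86 mV

-14.9 mV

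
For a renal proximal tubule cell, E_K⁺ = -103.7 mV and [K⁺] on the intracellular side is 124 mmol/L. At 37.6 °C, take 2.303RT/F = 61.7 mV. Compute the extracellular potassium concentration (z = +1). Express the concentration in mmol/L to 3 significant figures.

2.59 mmol/L

Nernst: E = (61.7/1) · log₁₀([out]/[in]), so log₁₀([out]/[in]) = -103.7 × 1 / 61.7 = -1.6807.
[out]/[in] = 10^(-1.6807) = 0.02086.
[out] = 0.02086 × 124 = 2.586 mmol/L.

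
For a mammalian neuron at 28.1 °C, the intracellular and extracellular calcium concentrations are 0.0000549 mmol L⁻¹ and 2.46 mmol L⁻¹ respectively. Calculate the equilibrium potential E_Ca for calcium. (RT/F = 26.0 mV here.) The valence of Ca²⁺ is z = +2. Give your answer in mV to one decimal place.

E = (26.0/z) · ln([Ca²⁺]_out/[Ca²⁺]_in) with z = +2.
= (26.0/2) · ln(2.46/0.0000549) = 13.00 · ln(4.481e+04)
= 13.00 · (10.7102) = 139.23 mV

139.2 mV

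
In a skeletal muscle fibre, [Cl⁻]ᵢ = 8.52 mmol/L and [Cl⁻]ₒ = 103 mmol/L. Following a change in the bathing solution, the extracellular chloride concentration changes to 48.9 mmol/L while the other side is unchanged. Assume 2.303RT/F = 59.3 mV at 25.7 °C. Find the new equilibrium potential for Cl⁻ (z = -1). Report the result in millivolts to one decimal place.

After the shift: [Cl⁻]_out = 48.9, [Cl⁻]_in = 8.52 mmol/L.
E_new = (59.3/-1)·log₁₀(48.9/8.52) = -59.30 · (0.7589) = -45.00 mV

-45.0 mV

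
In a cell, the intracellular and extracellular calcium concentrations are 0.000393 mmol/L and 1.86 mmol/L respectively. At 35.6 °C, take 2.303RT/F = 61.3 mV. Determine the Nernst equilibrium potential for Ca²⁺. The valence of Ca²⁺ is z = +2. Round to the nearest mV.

113 mV

E = (61.3/z) · log₁₀([Ca²⁺]_out/[Ca²⁺]_in) with z = +2.
= (61.3/2) · log₁₀(1.86/0.000393) = 30.65 · log₁₀(4733)
= 30.65 · (3.6751) = 112.64 mV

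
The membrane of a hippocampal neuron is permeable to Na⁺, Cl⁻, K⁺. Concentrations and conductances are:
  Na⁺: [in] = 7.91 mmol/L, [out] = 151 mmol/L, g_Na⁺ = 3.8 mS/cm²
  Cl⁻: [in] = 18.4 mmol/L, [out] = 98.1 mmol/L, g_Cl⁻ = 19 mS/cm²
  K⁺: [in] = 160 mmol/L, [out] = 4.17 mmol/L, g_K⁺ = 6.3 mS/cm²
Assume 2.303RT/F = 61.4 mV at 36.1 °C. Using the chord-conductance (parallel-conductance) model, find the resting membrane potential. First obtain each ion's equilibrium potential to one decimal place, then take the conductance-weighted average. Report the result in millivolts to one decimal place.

E_Na⁺ = (61.4/1)·log₁₀(151/7.91) = 78.6 mV
E_Cl⁻ = (61.4/-1)·log₁₀(98.1/18.4) = -44.6 mV
E_K⁺ = (61.4/1)·log₁₀(4.17/160) = -97.3 mV
Vm = (Σ gᵢEᵢ)/(Σ gᵢ) = (3.8·78.6 + 19·-44.6 + 6.3·-97.3) / (3.8 + 19 + 6.3)
= -1161.71 / 29.1 = -39.92 mV

-39.9 mV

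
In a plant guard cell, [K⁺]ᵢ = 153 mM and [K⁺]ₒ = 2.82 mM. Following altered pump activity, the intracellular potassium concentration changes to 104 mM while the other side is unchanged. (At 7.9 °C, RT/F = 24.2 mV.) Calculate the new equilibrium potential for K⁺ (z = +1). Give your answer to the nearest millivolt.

After the shift: [K⁺]_out = 2.82, [K⁺]_in = 104 mM.
E_new = (24.2/1)·ln(2.82/104) = 24.20 · (-3.6077) = -87.31 mV

-87 mV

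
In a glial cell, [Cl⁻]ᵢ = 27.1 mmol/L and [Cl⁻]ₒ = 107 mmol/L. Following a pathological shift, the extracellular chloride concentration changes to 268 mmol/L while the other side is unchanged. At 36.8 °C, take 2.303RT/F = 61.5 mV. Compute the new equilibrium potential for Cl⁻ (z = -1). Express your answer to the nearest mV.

-61 mV

After the shift: [Cl⁻]_out = 268, [Cl⁻]_in = 27.1 mmol/L.
E_new = (61.5/-1)·log₁₀(268/27.1) = -61.50 · (0.9952) = -61.20 mV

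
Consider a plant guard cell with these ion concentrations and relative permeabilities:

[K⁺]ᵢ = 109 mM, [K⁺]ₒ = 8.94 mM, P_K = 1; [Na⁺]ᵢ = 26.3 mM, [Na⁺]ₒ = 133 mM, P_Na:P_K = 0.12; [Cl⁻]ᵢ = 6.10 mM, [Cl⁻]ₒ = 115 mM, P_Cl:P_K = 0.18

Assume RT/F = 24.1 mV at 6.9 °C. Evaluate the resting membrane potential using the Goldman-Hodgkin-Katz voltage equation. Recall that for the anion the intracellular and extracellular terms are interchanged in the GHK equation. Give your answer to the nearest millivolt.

Vm = 24.1 · ln[(Σ P·[cation]ₒ + Σ P·[anion]ᵢ) / (Σ P·[cation]ᵢ + Σ P·[anion]ₒ)]
Numerator = 1×8.94 + 0.12×133 + 0.18×6.10 = 26
Denominator = 1×109 + 0.12×26.3 + 0.18×115 = 132.9
Vm = 24.1 · ln(0.19569) = 24.1 × (-1.6312) = -39.31 mV

-39 mV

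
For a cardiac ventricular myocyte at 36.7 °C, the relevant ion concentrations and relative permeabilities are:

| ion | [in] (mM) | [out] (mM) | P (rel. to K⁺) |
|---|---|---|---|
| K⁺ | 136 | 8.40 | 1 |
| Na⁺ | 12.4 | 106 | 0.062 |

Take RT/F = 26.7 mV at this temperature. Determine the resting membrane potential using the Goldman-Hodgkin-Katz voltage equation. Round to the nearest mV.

-59 mV

Vm = 26.7 · ln[(Σ P·[cation]ₒ + Σ P·[anion]ᵢ) / (Σ P·[cation]ᵢ + Σ P·[anion]ₒ)]
Numerator = 1×8.40 + 0.062×106 = 14.97
Denominator = 1×136 + 0.062×12.4 = 136.8
Vm = 26.7 · ln(0.10947) = 26.7 × (-2.2121) = -59.06 mV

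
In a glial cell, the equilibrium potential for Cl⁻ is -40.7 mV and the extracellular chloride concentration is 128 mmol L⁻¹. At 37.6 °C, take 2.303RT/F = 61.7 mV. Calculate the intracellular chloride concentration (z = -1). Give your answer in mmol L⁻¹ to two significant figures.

Nernst: E = (61.7/-1) · log₁₀([out]/[in]), so log₁₀([out]/[in]) = -40.7 × -1 / 61.7 = 0.6596.
[out]/[in] = 10^(0.6596) = 4.567.
[in] = 128 / 4.567 = 28.03 mmol L⁻¹.

28 mmol L⁻¹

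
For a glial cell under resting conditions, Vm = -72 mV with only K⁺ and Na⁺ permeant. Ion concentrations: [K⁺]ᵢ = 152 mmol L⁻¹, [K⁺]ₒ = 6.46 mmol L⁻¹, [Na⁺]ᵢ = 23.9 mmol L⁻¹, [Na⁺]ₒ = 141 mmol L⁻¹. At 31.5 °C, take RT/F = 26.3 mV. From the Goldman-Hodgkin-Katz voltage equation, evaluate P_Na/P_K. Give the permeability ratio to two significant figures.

0.024

Let α = P_Na/P_K. GHK: Vm = 26.3·ln[(Kₒ + α·Naₒ)/(Kᵢ + α·Naᵢ)].
e^(Vm/26.3) = e^(-72.0/26.3) = 0.064723
So 0.064723·(Kᵢ + α·Naᵢ) = Kₒ + α·Naₒ → α = (0.064723·152.0 − 6.46) / (141.0 − 0.064723·23.9)
α = (9.838 − 6.46) / (141.0 − 1.547) = 3.378/139.5 = 0.02422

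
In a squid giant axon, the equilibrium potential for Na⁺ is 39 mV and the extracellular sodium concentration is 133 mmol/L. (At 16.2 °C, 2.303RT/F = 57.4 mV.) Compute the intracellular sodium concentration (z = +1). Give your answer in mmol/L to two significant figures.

28 mmol/L

Nernst: E = (57.4/1) · log₁₀([out]/[in]), so log₁₀([out]/[in]) = 39.0 × 1 / 57.4 = 0.6794.
[out]/[in] = 10^(0.6794) = 4.78.
[in] = 133 / 4.78 = 27.82 mmol/L.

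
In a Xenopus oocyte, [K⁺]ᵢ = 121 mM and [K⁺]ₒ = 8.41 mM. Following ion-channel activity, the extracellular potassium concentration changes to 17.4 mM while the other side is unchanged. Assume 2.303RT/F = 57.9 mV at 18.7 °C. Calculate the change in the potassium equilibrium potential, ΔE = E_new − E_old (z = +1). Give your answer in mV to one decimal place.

18.3 mV

E_old = (57.9/1)·log₁₀(8.41/121) = -67.05 mV
E_new = (57.9/1)·log₁₀(17.4/121) = -48.77 mV
ΔE = -48.77 − (-67.05) = 18.28 mV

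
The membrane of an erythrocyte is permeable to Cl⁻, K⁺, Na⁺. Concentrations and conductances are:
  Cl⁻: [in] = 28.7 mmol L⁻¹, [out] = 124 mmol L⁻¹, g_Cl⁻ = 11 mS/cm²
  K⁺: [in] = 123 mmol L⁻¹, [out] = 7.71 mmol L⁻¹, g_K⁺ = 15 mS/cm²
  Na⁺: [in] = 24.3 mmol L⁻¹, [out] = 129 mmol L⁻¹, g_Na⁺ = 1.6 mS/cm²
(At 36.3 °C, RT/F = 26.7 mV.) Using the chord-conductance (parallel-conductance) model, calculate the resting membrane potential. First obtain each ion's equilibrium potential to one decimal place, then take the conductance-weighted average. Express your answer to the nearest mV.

E_Cl⁻ = (26.7/-1)·ln(124/28.7) = -39.1 mV
E_K⁺ = (26.7/1)·ln(7.71/123) = -74.0 mV
E_Na⁺ = (26.7/1)·ln(129/24.3) = 44.6 mV
Vm = (Σ gᵢEᵢ)/(Σ gᵢ) = (11·-39.1 + 15·-74.0 + 1.6·44.6) / (11 + 15 + 1.6)
= -1468.74 / 27.6 = -53.22 mV

-53 mV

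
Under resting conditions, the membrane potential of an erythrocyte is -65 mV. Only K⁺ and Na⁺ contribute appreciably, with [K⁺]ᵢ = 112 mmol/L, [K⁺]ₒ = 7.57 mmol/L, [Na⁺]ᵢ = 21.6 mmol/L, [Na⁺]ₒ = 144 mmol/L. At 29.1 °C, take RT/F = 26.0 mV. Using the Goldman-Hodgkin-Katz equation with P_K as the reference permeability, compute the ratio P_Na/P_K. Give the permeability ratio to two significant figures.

0.011

Let α = P_Na/P_K. GHK: Vm = 26.0·ln[(Kₒ + α·Naₒ)/(Kᵢ + α·Naᵢ)].
e^(Vm/26.0) = e^(-65.0/26.0) = 0.082085
So 0.082085·(Kᵢ + α·Naᵢ) = Kₒ + α·Naₒ → α = (0.082085·112.0 − 7.57) / (144.0 − 0.082085·21.6)
α = (9.194 − 7.57) / (144.0 − 1.773) = 1.624/142.2 = 0.01141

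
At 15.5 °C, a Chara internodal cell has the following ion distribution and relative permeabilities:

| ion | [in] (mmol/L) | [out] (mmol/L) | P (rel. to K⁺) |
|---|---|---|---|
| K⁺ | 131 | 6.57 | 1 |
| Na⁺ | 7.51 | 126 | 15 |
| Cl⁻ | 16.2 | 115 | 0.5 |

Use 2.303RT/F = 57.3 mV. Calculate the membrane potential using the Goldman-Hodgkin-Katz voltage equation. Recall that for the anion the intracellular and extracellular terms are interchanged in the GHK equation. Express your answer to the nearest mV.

Vm = 57.3 · log₁₀[(Σ P·[cation]ₒ + Σ P·[anion]ᵢ) / (Σ P·[cation]ᵢ + Σ P·[anion]ₒ)]
Numerator = 1×6.57 + 15×126 + 0.5×16.2 = 1905
Denominator = 1×131 + 15×7.51 + 0.5×115 = 301.1
Vm = 57.3 · log₁₀(6.3247) = 57.3 × (0.8010) = 45.90 mV

46 mV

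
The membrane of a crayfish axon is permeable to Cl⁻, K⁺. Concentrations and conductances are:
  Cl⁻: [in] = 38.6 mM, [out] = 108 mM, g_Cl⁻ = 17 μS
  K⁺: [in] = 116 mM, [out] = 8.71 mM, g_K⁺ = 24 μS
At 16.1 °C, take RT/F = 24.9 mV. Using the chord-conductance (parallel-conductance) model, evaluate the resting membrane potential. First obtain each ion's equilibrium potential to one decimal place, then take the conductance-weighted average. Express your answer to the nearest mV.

E_Cl⁻ = (24.9/-1)·ln(108/38.6) = -25.6 mV
E_K⁺ = (24.9/1)·ln(8.71/116) = -64.5 mV
Vm = (Σ gᵢEᵢ)/(Σ gᵢ) = (17·-25.6 + 24·-64.5) / (17 + 24)
= -1983.20 / 41 = -48.37 mV

-48 mV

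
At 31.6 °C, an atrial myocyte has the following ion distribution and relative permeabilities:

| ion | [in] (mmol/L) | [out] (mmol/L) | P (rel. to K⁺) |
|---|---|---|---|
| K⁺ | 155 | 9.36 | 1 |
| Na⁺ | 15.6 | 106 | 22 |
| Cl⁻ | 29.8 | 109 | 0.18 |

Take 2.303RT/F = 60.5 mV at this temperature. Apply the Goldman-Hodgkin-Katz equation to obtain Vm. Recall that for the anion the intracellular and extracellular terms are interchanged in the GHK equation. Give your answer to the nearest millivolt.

Vm = 60.5 · log₁₀[(Σ P·[cation]ₒ + Σ P·[anion]ᵢ) / (Σ P·[cation]ᵢ + Σ P·[anion]ₒ)]
Numerator = 1×9.36 + 22×106 + 0.18×29.8 = 2347
Denominator = 1×155 + 22×15.6 + 0.18×109 = 517.8
Vm = 60.5 · log₁₀(4.5319) = 60.5 × (0.6563) = 39.71 mV

40 mV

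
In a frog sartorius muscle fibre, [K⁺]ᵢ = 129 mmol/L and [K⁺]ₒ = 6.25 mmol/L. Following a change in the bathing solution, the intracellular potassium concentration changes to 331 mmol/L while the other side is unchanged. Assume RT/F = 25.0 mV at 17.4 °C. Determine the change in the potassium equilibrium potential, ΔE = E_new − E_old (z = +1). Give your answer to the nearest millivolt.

-24 mV

E_old = (25.0/1)·ln(6.25/129) = -75.68 mV
E_new = (25.0/1)·ln(6.25/331) = -99.24 mV
ΔE = -99.24 − (-75.68) = -23.56 mV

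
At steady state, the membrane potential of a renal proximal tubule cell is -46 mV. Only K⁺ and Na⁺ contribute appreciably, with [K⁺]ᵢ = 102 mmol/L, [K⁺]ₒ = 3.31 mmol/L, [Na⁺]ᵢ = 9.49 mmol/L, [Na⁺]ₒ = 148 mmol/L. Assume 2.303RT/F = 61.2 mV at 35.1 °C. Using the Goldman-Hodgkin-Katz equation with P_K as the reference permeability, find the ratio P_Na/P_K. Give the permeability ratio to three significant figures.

0.101

Let α = P_Na/P_K. GHK: Vm = 61.2·log₁₀[(Kₒ + α·Naₒ)/(Kᵢ + α·Naᵢ)].
10^(Vm/61.2) = 10^(-46.0/61.2) = 0.17716
So 0.17716·(Kᵢ + α·Naᵢ) = Kₒ + α·Naₒ → α = (0.17716·102.0 − 3.31) / (148.0 − 0.17716·9.49)
α = (18.07 − 3.31) / (148.0 − 1.681) = 14.76/146.3 = 0.1009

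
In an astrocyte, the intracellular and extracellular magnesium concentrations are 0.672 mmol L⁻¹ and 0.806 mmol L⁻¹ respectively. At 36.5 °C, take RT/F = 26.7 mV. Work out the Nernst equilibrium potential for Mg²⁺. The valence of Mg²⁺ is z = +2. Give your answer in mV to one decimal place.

2.4 mV

E = (26.7/z) · ln([Mg²⁺]_out/[Mg²⁺]_in) with z = +2.
= (26.7/2) · ln(0.806/0.672) = 13.35 · ln(1.199)
= 13.35 · (0.1818) = 2.43 mV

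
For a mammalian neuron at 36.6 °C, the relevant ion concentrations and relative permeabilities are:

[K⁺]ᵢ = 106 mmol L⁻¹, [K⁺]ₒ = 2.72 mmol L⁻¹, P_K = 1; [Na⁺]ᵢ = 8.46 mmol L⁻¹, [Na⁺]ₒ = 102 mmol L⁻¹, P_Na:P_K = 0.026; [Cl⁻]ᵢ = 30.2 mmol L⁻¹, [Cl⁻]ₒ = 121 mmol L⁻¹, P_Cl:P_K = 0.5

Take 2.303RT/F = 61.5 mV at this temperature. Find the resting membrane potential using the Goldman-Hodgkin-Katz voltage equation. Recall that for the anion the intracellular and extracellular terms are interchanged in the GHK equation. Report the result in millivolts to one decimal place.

-56.0 mV

Vm = 61.5 · log₁₀[(Σ P·[cation]ₒ + Σ P·[anion]ᵢ) / (Σ P·[cation]ᵢ + Σ P·[anion]ₒ)]
Numerator = 1×2.72 + 0.026×102 + 0.5×30.2 = 20.47
Denominator = 1×106 + 0.026×8.46 + 0.5×121 = 166.7
Vm = 61.5 · log₁₀(0.12279) = 61.5 × (-0.9108) = -56.02 mV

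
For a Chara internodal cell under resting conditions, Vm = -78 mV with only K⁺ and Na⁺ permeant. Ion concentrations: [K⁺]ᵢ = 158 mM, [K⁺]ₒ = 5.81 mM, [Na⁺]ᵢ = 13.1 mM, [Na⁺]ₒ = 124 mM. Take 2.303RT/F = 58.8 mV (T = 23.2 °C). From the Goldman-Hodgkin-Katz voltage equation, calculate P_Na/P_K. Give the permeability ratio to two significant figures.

Let α = P_Na/P_K. GHK: Vm = 58.8·log₁₀[(Kₒ + α·Naₒ)/(Kᵢ + α·Naᵢ)].
10^(Vm/58.8) = 10^(-78.0/58.8) = 0.047149
So 0.047149·(Kᵢ + α·Naᵢ) = Kₒ + α·Naₒ → α = (0.047149·158.0 − 5.81) / (124.0 − 0.047149·13.1)
α = (7.449 − 5.81) / (124.0 − 0.6176) = 1.639/123.4 = 0.01329

0.013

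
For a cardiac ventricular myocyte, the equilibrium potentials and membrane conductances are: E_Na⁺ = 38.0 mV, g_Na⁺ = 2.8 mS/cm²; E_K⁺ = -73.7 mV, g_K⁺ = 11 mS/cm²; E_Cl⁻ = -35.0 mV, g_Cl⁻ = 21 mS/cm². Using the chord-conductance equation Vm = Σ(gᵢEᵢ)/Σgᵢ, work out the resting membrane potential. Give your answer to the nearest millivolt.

-41 mV

Σ gᵢEᵢ = 2.8·(38.0) + 11·(-73.7) + 21·(-35.0) = -1439.30
Σ gᵢ = 2.8 + 11 + 21 = 34.8
Vm = -1439.30 / 34.8 = -41.36 mV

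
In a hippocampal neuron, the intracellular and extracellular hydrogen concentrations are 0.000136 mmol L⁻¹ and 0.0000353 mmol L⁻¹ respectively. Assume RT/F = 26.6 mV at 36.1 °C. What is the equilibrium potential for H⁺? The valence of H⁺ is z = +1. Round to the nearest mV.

-36 mV

E = (26.6/z) · ln([H⁺]_out/[H⁺]_in) with z = +1.
= (26.6/1) · ln(0.0000353/0.000136) = 26.60 · ln(0.2596)
= 26.60 · (-1.3488) = -35.88 mV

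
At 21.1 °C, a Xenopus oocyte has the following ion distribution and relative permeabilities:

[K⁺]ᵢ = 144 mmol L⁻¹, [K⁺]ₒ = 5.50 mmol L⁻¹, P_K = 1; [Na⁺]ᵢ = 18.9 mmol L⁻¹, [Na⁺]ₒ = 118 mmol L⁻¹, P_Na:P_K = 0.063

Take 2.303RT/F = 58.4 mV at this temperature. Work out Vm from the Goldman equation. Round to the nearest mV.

Vm = 58.4 · log₁₀[(Σ P·[cation]ₒ + Σ P·[anion]ᵢ) / (Σ P·[cation]ᵢ + Σ P·[anion]ₒ)]
Numerator = 1×5.50 + 0.063×118 = 12.93
Denominator = 1×144 + 0.063×18.9 = 145.2
Vm = 58.4 · log₁₀(0.089083) = 58.4 × (-1.0502) = -61.33 mV

-61 mV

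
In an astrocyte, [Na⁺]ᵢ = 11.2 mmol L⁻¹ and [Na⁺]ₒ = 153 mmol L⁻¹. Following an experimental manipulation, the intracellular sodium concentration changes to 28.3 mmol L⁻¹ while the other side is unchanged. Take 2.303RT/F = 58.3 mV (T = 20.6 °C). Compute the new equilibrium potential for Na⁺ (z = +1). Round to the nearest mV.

43 mV

After the shift: [Na⁺]_out = 153, [Na⁺]_in = 28.3 mmol L⁻¹.
E_new = (58.3/1)·log₁₀(153/28.3) = 58.30 · (0.7329) = 42.73 mV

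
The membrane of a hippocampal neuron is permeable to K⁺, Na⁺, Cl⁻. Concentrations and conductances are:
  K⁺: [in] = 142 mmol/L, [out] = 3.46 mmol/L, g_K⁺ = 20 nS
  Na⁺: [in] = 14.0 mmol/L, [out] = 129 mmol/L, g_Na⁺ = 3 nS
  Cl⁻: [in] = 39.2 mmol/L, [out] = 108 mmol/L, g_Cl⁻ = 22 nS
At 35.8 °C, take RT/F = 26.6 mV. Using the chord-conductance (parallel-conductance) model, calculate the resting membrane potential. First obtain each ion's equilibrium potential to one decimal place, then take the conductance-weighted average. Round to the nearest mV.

E_K⁺ = (26.6/1)·ln(3.46/142) = -98.8 mV
E_Na⁺ = (26.6/1)·ln(129/14.0) = 59.1 mV
E_Cl⁻ = (26.6/-1)·ln(108/39.2) = -27.0 mV
Vm = (Σ gᵢEᵢ)/(Σ gᵢ) = (20·-98.8 + 3·59.1 + 22·-27.0) / (20 + 3 + 22)
= -2392.70 / 45 = -53.17 mV

-53 mV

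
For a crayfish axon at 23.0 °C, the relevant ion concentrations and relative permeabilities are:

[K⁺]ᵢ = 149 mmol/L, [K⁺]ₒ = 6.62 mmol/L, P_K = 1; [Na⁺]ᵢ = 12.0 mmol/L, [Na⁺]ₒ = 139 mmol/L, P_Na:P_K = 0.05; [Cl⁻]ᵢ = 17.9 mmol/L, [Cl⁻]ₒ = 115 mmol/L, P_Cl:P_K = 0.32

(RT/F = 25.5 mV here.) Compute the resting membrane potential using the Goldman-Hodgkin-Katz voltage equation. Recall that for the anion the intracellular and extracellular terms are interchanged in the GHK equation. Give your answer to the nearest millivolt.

Vm = 25.5 · ln[(Σ P·[cation]ₒ + Σ P·[anion]ᵢ) / (Σ P·[cation]ᵢ + Σ P·[anion]ₒ)]
Numerator = 1×6.62 + 0.05×139 + 0.32×17.9 = 19.3
Denominator = 1×149 + 0.05×12.0 + 0.32×115 = 186.4
Vm = 25.5 · ln(0.10353) = 25.5 × (-2.2679) = -57.83 mV

-58 mV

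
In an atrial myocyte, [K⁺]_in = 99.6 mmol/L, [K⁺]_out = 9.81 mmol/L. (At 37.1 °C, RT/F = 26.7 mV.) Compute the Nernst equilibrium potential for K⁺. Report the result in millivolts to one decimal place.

-61.9 mV

E = (26.7/z) · ln([K⁺]_out/[K⁺]_in) with z = +1.
= (26.7/1) · ln(9.81/99.6) = 26.70 · ln(0.09849)
= 26.70 · (-2.3178) = -61.88 mV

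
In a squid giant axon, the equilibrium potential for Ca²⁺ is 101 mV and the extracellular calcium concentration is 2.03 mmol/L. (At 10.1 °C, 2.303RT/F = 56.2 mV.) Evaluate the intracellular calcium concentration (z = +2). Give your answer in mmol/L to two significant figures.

0.00052 mmol/L

Nernst: E = (56.2/2) · log₁₀([out]/[in]), so log₁₀([out]/[in]) = 101.0 × 2 / 56.2 = 3.5943.
[out]/[in] = 10^(3.5943) = 3929.
[in] = 2.03 / 3929 = 0.0005166 mmol/L.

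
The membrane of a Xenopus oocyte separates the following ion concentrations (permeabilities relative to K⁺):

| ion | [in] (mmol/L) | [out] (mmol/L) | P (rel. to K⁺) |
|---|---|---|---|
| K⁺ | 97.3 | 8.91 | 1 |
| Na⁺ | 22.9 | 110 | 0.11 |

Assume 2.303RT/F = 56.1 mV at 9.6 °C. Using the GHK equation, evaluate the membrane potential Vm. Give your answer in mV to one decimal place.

-38.0 mV

Vm = 56.1 · log₁₀[(Σ P·[cation]ₒ + Σ P·[anion]ᵢ) / (Σ P·[cation]ᵢ + Σ P·[anion]ₒ)]
Numerator = 1×8.91 + 0.11×110 = 21.01
Denominator = 1×97.3 + 0.11×22.9 = 99.82
Vm = 56.1 · log₁₀(0.21048) = 56.1 × (-0.6768) = -37.97 mV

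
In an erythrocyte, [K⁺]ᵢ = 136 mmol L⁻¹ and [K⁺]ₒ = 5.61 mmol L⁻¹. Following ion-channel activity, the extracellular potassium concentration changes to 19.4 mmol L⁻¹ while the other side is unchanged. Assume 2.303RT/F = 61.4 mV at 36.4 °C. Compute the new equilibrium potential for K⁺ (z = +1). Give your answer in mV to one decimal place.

-51.9 mV

After the shift: [K⁺]_out = 19.4, [K⁺]_in = 136 mmol L⁻¹.
E_new = (61.4/1)·log₁₀(19.4/136) = 61.40 · (-0.8457) = -51.93 mV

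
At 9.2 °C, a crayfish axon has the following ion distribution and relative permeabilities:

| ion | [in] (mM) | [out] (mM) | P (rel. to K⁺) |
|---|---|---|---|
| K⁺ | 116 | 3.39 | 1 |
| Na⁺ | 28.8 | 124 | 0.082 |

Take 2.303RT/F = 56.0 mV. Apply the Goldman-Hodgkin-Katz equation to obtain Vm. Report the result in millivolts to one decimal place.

Vm = 56.0 · log₁₀[(Σ P·[cation]ₒ + Σ P·[anion]ᵢ) / (Σ P·[cation]ᵢ + Σ P·[anion]ₒ)]
Numerator = 1×3.39 + 0.082×124 = 13.56
Denominator = 1×116 + 0.082×28.8 = 118.4
Vm = 56.0 · log₁₀(0.11455) = 56.0 × (-0.9410) = -52.70 mV

-52.7 mV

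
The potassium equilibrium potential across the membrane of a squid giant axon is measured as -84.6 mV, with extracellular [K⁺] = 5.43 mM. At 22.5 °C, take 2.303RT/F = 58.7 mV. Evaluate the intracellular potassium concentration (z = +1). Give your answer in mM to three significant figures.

Nernst: E = (58.7/1) · log₁₀([out]/[in]), so log₁₀([out]/[in]) = -84.6 × 1 / 58.7 = -1.4412.
[out]/[in] = 10^(-1.4412) = 0.03621.
[in] = 5.43 / 0.03621 = 150 mM.

150 mM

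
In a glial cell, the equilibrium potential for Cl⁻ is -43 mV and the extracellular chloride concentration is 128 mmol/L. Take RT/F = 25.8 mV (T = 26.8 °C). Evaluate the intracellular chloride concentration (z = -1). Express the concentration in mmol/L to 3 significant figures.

Nernst: E = (25.8/-1) · ln([out]/[in]), so ln([out]/[in]) = -43.0 × -1 / 25.8 = 1.6667.
[out]/[in] = e^(1.6667) = 5.294.
[in] = 128 / 5.294 = 24.18 mmol/L.

24.2 mmol/L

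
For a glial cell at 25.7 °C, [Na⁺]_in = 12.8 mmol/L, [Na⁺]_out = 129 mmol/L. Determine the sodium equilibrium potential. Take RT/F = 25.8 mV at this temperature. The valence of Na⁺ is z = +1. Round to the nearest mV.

60 mV

E = (25.8/z) · ln([Na⁺]_out/[Na⁺]_in) with z = +1.
= (25.8/1) · ln(129/12.8) = 25.80 · ln(10.08)
= 25.80 · (2.3104) = 59.61 mV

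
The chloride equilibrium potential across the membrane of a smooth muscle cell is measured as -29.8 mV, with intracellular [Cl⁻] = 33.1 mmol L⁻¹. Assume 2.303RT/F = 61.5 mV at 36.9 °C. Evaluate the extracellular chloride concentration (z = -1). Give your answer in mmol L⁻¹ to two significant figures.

Nernst: E = (61.5/-1) · log₁₀([out]/[in]), so log₁₀([out]/[in]) = -29.8 × -1 / 61.5 = 0.4846.
[out]/[in] = 10^(0.4846) = 3.052.
[out] = 3.052 × 33.1 = 101 mmol L⁻¹.

100 mmol L⁻¹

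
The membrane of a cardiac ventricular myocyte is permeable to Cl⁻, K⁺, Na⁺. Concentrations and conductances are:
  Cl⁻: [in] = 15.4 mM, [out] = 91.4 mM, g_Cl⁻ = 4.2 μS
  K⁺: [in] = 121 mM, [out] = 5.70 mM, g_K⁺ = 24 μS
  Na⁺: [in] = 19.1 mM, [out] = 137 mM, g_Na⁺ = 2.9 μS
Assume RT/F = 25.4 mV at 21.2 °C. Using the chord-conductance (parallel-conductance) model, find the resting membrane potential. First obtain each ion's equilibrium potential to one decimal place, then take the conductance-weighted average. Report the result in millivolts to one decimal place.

E_Cl⁻ = (25.4/-1)·ln(91.4/15.4) = -45.2 mV
E_K⁺ = (25.4/1)·ln(5.70/121) = -77.6 mV
E_Na⁺ = (25.4/1)·ln(137/19.1) = 50.0 mV
Vm = (Σ gᵢEᵢ)/(Σ gᵢ) = (4.2·-45.2 + 24·-77.6 + 2.9·50.0) / (4.2 + 24 + 2.9)
= -1907.24 / 31.1 = -61.33 mV

-61.3 mV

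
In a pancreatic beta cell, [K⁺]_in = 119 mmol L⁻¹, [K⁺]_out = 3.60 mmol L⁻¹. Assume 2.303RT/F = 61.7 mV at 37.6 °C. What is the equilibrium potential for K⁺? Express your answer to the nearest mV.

-94 mV

E = (61.7/z) · log₁₀([K⁺]_out/[K⁺]_in) with z = +1.
= (61.7/1) · log₁₀(3.60/119) = 61.70 · log₁₀(0.03025)
= 61.70 · (-1.5192) = -93.74 mV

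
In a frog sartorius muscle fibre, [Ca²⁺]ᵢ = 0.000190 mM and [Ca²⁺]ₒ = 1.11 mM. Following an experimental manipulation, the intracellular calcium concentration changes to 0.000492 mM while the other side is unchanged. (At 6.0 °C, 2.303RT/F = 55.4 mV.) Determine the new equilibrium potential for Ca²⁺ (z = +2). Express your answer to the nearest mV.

After the shift: [Ca²⁺]_out = 1.11, [Ca²⁺]_in = 0.000492 mM.
E_new = (55.4/2)·log₁₀(1.11/0.000492) = 27.70 · (3.3534) = 92.89 mV

93 mV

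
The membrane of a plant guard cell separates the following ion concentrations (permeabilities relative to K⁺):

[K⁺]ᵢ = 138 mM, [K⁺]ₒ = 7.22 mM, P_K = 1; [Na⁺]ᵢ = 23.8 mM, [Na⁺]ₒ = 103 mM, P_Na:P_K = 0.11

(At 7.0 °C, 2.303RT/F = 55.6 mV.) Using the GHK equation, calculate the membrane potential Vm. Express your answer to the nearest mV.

Vm = 55.6 · log₁₀[(Σ P·[cation]ₒ + Σ P·[anion]ᵢ) / (Σ P·[cation]ᵢ + Σ P·[anion]ₒ)]
Numerator = 1×7.22 + 0.11×103 = 18.55
Denominator = 1×138 + 0.11×23.8 = 140.6
Vm = 55.6 · log₁₀(0.13192) = 55.6 × (-0.8797) = -48.91 mV

-49 mV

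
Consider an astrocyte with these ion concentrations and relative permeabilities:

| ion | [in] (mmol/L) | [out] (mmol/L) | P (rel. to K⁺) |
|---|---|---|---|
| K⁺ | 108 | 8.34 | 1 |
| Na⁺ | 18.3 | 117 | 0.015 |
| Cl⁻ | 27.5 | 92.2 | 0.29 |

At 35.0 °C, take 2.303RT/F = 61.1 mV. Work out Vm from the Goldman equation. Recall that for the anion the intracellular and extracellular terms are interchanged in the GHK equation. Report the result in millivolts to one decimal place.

Vm = 61.1 · log₁₀[(Σ P·[cation]ₒ + Σ P·[anion]ᵢ) / (Σ P·[cation]ᵢ + Σ P·[anion]ₒ)]
Numerator = 1×8.34 + 0.015×117 + 0.29×27.5 = 18.07
Denominator = 1×108 + 0.015×18.3 + 0.29×92.2 = 135
Vm = 61.1 · log₁₀(0.13384) = 61.1 × (-0.8734) = -53.37 mV

-53.4 mV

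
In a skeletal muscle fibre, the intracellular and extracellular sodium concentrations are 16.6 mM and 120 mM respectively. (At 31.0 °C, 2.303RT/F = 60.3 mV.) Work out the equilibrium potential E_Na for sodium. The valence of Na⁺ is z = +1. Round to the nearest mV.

52 mV

E = (60.3/z) · log₁₀([Na⁺]_out/[Na⁺]_in) with z = +1.
= (60.3/1) · log₁₀(120/16.6) = 60.30 · log₁₀(7.229)
= 60.30 · (0.8591) = 51.80 mV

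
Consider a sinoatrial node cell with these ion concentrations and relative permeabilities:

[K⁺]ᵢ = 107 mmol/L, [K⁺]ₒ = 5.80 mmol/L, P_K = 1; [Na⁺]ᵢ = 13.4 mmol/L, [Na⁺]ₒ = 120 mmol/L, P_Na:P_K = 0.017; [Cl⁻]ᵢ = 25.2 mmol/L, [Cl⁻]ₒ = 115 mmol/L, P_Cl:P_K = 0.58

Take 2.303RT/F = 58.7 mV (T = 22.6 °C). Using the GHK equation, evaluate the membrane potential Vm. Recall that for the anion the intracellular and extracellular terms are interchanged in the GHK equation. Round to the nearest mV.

-52 mV

Vm = 58.7 · log₁₀[(Σ P·[cation]ₒ + Σ P·[anion]ᵢ) / (Σ P·[cation]ᵢ + Σ P·[anion]ₒ)]
Numerator = 1×5.80 + 0.017×120 + 0.58×25.2 = 22.46
Denominator = 1×107 + 0.017×13.4 + 0.58×115 = 173.9
Vm = 58.7 · log₁₀(0.12911) = 58.7 × (-0.8890) = -52.19 mV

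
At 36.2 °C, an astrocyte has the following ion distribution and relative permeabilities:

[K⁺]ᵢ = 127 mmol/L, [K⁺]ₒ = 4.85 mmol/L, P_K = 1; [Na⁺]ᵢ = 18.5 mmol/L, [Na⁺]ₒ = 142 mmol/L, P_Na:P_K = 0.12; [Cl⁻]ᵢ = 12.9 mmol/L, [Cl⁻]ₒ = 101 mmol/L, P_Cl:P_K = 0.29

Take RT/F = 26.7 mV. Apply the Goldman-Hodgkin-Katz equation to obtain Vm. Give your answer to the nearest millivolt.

-49 mV

Vm = 26.7 · ln[(Σ P·[cation]ₒ + Σ P·[anion]ᵢ) / (Σ P·[cation]ᵢ + Σ P·[anion]ₒ)]
Numerator = 1×4.85 + 0.12×142 + 0.29×12.9 = 25.63
Denominator = 1×127 + 0.12×18.5 + 0.29×101 = 158.5
Vm = 26.7 · ln(0.1617) = 26.7 × (-1.8220) = -48.65 mV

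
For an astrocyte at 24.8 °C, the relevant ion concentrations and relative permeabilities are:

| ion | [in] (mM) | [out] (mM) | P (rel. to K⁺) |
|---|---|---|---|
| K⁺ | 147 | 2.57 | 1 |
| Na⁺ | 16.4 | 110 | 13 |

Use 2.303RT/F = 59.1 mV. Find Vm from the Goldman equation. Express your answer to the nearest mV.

35 mV

Vm = 59.1 · log₁₀[(Σ P·[cation]ₒ + Σ P·[anion]ᵢ) / (Σ P·[cation]ᵢ + Σ P·[anion]ₒ)]
Numerator = 1×2.57 + 13×110 = 1433
Denominator = 1×147 + 13×16.4 = 360.2
Vm = 59.1 · log₁₀(3.9772) = 59.1 × (0.5996) = 35.43 mV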